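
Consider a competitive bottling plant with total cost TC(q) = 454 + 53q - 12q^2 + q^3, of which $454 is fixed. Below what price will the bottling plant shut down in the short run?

$17 per unit

Short-run supply begins at min AVC. From VC = 53q - 12q^2 + q^3, AVC = 53 - 12q + q^2.
dAVC/dq = -12 + 2q = 0 gives q = 6. min AVC = 53 - 12·6 + 6^2 = 17.
So the shutdown price is $17.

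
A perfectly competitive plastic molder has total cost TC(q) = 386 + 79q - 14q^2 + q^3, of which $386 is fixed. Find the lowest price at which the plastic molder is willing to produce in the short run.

$30 per unit

The shutdown price is the minimum of AVC. VC = 79q - 14q^2 + q^3, so AVC = 79 - 14q + q^2.
At the minimum of AVC, MC = AVC. MC = 79 - 28q + 3q^2; setting MC = AVC gives 2q^2 - 14q = 0, so q = 7. min AVC = 30.
The firm shuts down for any P below $30.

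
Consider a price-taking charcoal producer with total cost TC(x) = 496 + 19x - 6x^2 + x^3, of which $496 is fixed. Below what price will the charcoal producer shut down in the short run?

The shutdown price is the minimum of AVC. VC = 19x - 6x^2 + x^3, so AVC = 19 - 6x + x^2.
At the minimum of AVC, MC = AVC. MC = 19 - 12x + 3x^2; setting MC = AVC gives 2x^2 - 6x = 0, so x = 3. min AVC = 10.
For P < $10 the firm produces nothing.

$10 per unit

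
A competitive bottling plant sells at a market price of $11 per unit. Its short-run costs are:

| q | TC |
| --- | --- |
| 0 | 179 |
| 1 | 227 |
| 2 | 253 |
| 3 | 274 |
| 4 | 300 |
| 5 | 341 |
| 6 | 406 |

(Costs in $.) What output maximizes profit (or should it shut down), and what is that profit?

q = 0 (shut down); profit = -$179

Tabulate TR − TC: q=0: -179; q=1: -216; q=2: -231; q=3: -241; q=4: -256; q=5: -286; q=6: -340.
Profit is highest at q = 0. Equivalently, the lowest AVC in the table is 121/4 ≈ $30.25 at q = 4, and P = $11 falls below it — price never covers variable cost, so the firm shuts down and loses only its fixed cost.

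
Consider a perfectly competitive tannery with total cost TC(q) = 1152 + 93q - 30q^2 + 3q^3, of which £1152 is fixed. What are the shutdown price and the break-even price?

AVC = 93 - 30q + 3q^2; minimized at q = 5, giving min AVC = £18. That is the shutdown price.
ATC = 1152/q + 93 - 30q + 3q^2. Setting dATC/dq = −1152/q^2 − 30 + 6q = 0 gives q = 8 (since 6·8^3 − 30·8^2 = 1152).
min ATC = 1152/8 + 93 − 30·8 + 3·8^2 = £189. That is the break-even price.
Between these two prices the firm operates at a loss; above £189 it earns a profit.

Shutdown price = £18; break-even price = £189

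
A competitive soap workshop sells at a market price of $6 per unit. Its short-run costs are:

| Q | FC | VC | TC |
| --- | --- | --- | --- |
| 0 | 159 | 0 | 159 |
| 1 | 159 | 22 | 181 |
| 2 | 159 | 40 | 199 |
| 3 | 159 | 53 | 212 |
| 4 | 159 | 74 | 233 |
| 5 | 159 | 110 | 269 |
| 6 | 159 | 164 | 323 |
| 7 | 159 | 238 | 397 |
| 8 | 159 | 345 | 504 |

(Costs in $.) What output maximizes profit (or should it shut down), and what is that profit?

Q = 0 (shut down); profit = -$159

Tabulate TR − TC: Q=0: -159; Q=1: -175; Q=2: -187; Q=3: -194; Q=4: -209; Q=5: -239; Q=6: -287; Q=7: -355; Q=8: -456.
Profit is highest at Q = 0. Equivalently, the lowest AVC in the table is 53/3 ≈ $17.67 at Q = 3, and P = $6 falls below it — price never covers variable cost, so the firm shuts down and loses only its fixed cost.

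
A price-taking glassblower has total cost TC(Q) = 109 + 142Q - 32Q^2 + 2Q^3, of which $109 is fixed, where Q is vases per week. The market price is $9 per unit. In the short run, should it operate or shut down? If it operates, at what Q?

Strip out fixed cost: VC = 142Q - 32Q^2 + 2Q^3. Then AVC = 142 - 32Q + 2Q^2 and MC = 142 - 64Q + 6Q^2.
AVC hits its minimum where MC = AVC, at Q = 8, giving min AVC = 142 - 32·8 + 2·8^2 = $14.
Since P = $9 < min AVC = $14, price fails to cover variable cost at any output.
Shutting down limits the loss to fixed cost, $109.

Shut down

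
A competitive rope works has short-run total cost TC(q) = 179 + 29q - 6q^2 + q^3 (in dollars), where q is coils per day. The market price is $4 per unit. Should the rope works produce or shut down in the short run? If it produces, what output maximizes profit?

Shut down

Variable cost is VC = 29q - 6q^2 + q^3, so AVC = VC/q = 29 - 6q + q^2 and MC = dTC/dq = 29 - 12q + 3q^2.
AVC hits its minimum where MC = AVC, at q = 3, giving min AVC = 29 - 6·3 + 3^2 = $20.
Since P = $4 < min AVC = $20, price fails to cover variable cost at any output.
The firm minimizes its loss by shutting down and losing only its fixed cost of $179.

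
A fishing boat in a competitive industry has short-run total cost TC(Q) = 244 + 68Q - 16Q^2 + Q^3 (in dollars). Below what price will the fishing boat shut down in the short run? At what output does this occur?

Short-run supply begins at min AVC. From VC = 68Q - 16Q^2 + Q^3, AVC = 68 - 16Q + Q^2.
dAVC/dQ = -16 + 2Q = 0 gives Q = 8. min AVC = 68 - 16·8 + 8^2 = 4.
So the shutdown price is $4.

$4 per unit, at Q = 8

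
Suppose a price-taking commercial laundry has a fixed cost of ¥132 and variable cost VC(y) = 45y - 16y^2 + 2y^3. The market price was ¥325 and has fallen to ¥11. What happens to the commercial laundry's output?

Output falls from 10 to 0 (the firm shuts down)

MC = 45 - 32y + 6y^2; the shutdown threshold is min AVC = ¥13 (at y = 4).
At P = ¥325 ≥ min AVC, set P = MC on the rising branch: y = 10.
At P = ¥11 < min AVC = ¥13, price no longer covers variable cost at any output, so the firm shuts down: y = 0.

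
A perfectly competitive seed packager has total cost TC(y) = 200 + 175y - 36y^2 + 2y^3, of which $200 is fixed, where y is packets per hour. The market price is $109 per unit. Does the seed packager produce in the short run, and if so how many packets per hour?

Variable cost is VC = 175y - 36y^2 + 2y^3, so AVC = VC/y = 175 - 36y + 2y^2 and MC = dTC/dy = 175 - 72y + 6y^2.
AVC is minimized where dAVC/dy = -36 + 4y = 0, at y = 9; min AVC = 175 - 36·9 + 2·9^2 = $13.
P = $109 exceeds min AVC = $13, so the firm stays open.
Solving P = MC: 66 - 72y + 6y^2 = 0 ⇒ y = 1 or 11. On the upward-sloping branch, y* = 11.
Check: AVC at y = 11 is $21 ≤ P, so revenue covers variable cost.
Profit = P·y − TC = 109·11 − 431 = $768.

Produce at y = 11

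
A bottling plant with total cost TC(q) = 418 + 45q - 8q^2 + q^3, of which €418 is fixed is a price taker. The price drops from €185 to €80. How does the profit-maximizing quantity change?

Output falls from 10 to 7

AVC = 45 - 8q + q^2, minimized at q = 4 where min AVC = €29. MC = 45 - 16q + 3q^2.
At P = €185 ≥ min AVC, set P = MC on the rising branch: q = 10.
At P = €80 ≥ min AVC, set P = MC: q = 7. The firm stays open but cuts output.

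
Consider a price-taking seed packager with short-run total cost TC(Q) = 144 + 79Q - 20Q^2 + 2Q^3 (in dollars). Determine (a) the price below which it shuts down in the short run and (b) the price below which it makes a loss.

Shutdown price = $29; break-even price = $55

Shutdown price = min AVC. AVC = 79 - 20Q + 2Q^2, with vertex at Q = 5 and minimum $29.
ATC = 144/Q + 79 - 20Q + 2Q^2. Setting dATC/dQ = −144/Q^2 − 20 + 4Q = 0 gives Q = 6 (since 4·6^3 − 20·6^2 = 144).
min ATC = 144/6 + 79 − 20·6 + 2·6^2 = $55. That is the break-even price.
For $29 ≤ P < $55 the firm produces at a loss; below $29 it shuts down.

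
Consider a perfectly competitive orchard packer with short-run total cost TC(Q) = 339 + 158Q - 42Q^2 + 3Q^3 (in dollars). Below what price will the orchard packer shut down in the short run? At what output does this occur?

The firm shuts down when price falls below the minimum of average variable cost. AVC = VC/Q = 158 - 42Q + 3Q^2.
dAVC/dQ = -42 + 6Q = 0 gives Q = 7. min AVC = 158 - 42·7 + 3·7^2 = 11.
For P < $11 the firm produces nothing.

$11 per unit, at Q = 7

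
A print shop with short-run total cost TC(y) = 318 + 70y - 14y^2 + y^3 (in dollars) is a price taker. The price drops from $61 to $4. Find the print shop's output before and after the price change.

Output falls from 9 to 0 (the firm shuts down)

AVC = 70 - 14y + y^2, minimized at y = 7 where min AVC = $21. MC = 70 - 28y + 3y^2.
At P = $61 ≥ min AVC, set P = MC on the rising branch: y = 9.
At P = $4 < min AVC = $21, price no longer covers variable cost at any output, so the firm shuts down: y = 0.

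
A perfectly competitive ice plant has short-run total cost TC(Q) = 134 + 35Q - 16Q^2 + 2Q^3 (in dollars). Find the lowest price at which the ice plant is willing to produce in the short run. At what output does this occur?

The firm shuts down when price falls below the minimum of average variable cost. AVC = VC/Q = 35 - 16Q + 2Q^2.
dAVC/dQ = -16 + 4Q = 0 gives Q = 4. min AVC = 35 - 16·4 + 2·4^2 = 3.
For P < $3 the firm produces nothing.

$3 per unit, at Q = 4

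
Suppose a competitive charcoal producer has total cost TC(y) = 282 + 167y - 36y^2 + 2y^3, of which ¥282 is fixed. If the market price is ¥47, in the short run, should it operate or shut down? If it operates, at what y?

Produce at y = 10

From TC, MC = TC'(y) = 167 - 72y + 6y^2 and AVC = VC/y = 167 - 36y + 2y^2.
The AVC parabola has its vertex at y = 36/4 = 9, where AVC = 167 - 36·9 + 2·9^2 = ¥5.
P = ¥47 exceeds min AVC = ¥5, so the firm stays open.
P = MC gives 120 - 72y + 6y^2 = 0, with roots 2 and 10. Take the larger (rising MC): y* = 10.
Check: AVC at y = 10 is ¥7 ≤ P, so revenue covers variable cost.
Profit = P·y − TC = 47·10 − 352 = ¥118.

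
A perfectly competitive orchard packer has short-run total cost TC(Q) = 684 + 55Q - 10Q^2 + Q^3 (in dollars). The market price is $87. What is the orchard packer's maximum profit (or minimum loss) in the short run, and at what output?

Profit = -$300 at Q = 8

AVC = 55 - 10Q + Q^2; min AVC = $30 at Q = 5. Since P = $87 ≥ min AVC, the firm produces.
With MC = 55 - 20Q + 3Q^2, P = MC on the upward-sloping part at Q* = 8.
TR = 87·8 = 696. TC = 684 + 312 = 996. Profit = 696 − 996 = -$300.
Shutting down would mean losing the fixed cost of $684, so operating at a loss of $300 is better by $384.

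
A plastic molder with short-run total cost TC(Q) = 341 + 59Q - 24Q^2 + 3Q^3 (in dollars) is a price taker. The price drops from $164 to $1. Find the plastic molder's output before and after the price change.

Output falls from 7 to 0 (the firm shuts down)

AVC = 59 - 24Q + 3Q^2, minimized at Q = 4 where min AVC = $11. MC = 59 - 48Q + 9Q^2.
With P = $164 above the shutdown price, P = MC gives Q = 7.
At P = $1 < min AVC = $11, price no longer covers variable cost at any output, so the firm shuts down: Q = 0.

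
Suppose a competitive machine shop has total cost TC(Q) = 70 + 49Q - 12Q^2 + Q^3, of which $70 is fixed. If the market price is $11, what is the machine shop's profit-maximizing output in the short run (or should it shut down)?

From TC, MC = TC'(Q) = 49 - 24Q + 3Q^2 and AVC = VC/Q = 49 - 12Q + Q^2.
AVC hits its minimum where MC = AVC, at Q = 6, giving min AVC = 49 - 12·6 + 6^2 = $13.
P = $11 lies below min AVC = $13; no output level covers variable cost.
Shutting down limits the loss to fixed cost, $70.

Shut down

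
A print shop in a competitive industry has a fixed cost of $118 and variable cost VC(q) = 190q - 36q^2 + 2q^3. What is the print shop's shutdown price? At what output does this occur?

$28 per unit, at q = 9

The shutdown price is the minimum of AVC. VC = 190q - 36q^2 + 2q^3, so AVC = 190 - 36q + 2q^2.
At the minimum of AVC, MC = AVC. MC = 190 - 72q + 6q^2; setting MC = AVC gives 4q^2 - 36q = 0, so q = 9. min AVC = 28.
So the shutdown price is $28.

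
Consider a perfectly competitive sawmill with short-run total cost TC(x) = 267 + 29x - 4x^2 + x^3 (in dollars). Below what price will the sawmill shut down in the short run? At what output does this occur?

Short-run supply begins at min AVC. From VC = 29x - 4x^2 + x^3, AVC = 29 - 4x + x^2.
At the minimum of AVC, MC = AVC. MC = 29 - 8x + 3x^2; setting MC = AVC gives 2x^2 - 4x = 0, so x = 2. min AVC = 25.
The firm shuts down for any P below $25.

$25 per unit, at x = 2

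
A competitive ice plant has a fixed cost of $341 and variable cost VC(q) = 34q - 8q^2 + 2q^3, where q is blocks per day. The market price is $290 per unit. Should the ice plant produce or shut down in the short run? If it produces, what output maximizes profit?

Produce at q = 8

Variable cost is VC = 34q - 8q^2 + 2q^3, so AVC = VC/q = 34 - 8q + 2q^2 and MC = dTC/dq = 34 - 16q + 6q^2.
The AVC parabola has its vertex at q = 8/4 = 2, where AVC = 34 - 8·2 + 2·2^2 = $26.
Because $290 ≥ $26, revenue can cover variable cost; the firm operates.
Set P = MC: 290 = 34 - 16q + 6q^2 → -256 - 16q + 6q^2 = 0. The roots are q = -16/3 and q = 8; the profit-maximizing output is on the rising part of MC, so q* = 8.
Check: AVC at q = 8 is $98 ≤ P, so revenue covers variable cost.
Profit = P·q − TC = 290·8 − 1125 = $1195.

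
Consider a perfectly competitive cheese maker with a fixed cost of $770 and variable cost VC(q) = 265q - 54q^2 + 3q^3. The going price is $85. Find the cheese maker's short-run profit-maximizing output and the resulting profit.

Profit = -$170 at q = 10

AVC = 265 - 54q + 3q^2; min AVC = $22 at q = 9. Since P = $85 ≥ min AVC, the firm produces.
With MC = 265 - 108q + 9q^2, P = MC on the upward-sloping part at q* = 10.
TR = 85·10 = 850. TC = 770 + 250 = 1020. Profit = 850 − 1020 = -$170.
That loss of $170 beats the $770 the firm would lose by shutting down; producing recovers $600 of fixed cost.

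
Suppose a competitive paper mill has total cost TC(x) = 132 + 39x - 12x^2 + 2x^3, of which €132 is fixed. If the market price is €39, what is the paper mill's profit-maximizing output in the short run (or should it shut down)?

Produce at x = 4

Strip out fixed cost: VC = 39x - 12x^2 + 2x^3. Then AVC = 39 - 12x + 2x^2 and MC = 39 - 24x + 6x^2.
AVC is minimized where dAVC/dx = -12 + 4x = 0, at x = 3; min AVC = 39 - 12·3 + 2·3^2 = €21.
Because €39 ≥ €21, revenue can cover variable cost; the firm operates.
P = MC gives -24x + 6x^2 = 0, with roots 0 and 4. Take the larger (rising MC): x* = 4.
Check: AVC at x = 4 is €23 ≤ P, so revenue covers variable cost.
Profit = P·x − TC = 39·4 − 224 = -€68, a loss, but smaller than the €132 fixed cost the firm would lose by shutting down.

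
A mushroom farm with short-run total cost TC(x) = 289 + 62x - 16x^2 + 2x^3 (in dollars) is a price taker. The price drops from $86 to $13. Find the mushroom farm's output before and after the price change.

AVC = 62 - 16x + 2x^2, minimized at x = 4 where min AVC = $30. MC = 62 - 32x + 6x^2.
With P = $86 above the shutdown price, P = MC gives x = 6.
At P = $13 < min AVC = $30, price no longer covers variable cost at any output, so the firm shuts down: x = 0.

Output falls from 6 to 0 (the firm shuts down)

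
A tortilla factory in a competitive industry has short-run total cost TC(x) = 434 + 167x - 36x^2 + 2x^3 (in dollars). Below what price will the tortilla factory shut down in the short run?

$5 per unit

The shutdown price is the minimum of AVC. VC = 167x - 36x^2 + 2x^3, so AVC = 167 - 36x + 2x^2.
At the minimum of AVC, MC = AVC. MC = 167 - 72x + 6x^2; setting MC = AVC gives 4x^2 - 36x = 0, so x = 9. min AVC = 5.
The firm shuts down for any P below $5.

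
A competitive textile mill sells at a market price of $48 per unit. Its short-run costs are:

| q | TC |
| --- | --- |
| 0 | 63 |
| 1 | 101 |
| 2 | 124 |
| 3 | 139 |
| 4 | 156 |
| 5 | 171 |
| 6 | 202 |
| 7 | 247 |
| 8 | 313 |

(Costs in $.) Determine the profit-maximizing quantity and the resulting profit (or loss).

q = 7; profit = $89

Tabulate TR − TC: q=0: -63; q=1: -53; q=2: -28; q=3: 5; q=4: 36; q=5: 69; q=6: 86; q=7: 89; q=8: 71.
Profit is maximized at q = 7. AVC there is 184/7 = $26.29 ≤ P, so producing beats shutting down (which would give -$63).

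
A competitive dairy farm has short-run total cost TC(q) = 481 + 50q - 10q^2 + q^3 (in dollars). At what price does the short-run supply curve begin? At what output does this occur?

The shutdown price is the minimum of AVC. VC = 50q - 10q^2 + q^3, so AVC = 50 - 10q + q^2.
At the minimum of AVC, MC = AVC. MC = 50 - 20q + 3q^2; setting MC = AVC gives 2q^2 - 10q = 0, so q = 5. min AVC = 25.
For P < $25 the firm produces nothing.

$25 per unit, at q = 5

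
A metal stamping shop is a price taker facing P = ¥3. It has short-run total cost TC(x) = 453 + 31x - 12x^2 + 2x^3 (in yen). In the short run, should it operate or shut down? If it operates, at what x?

Variable cost is VC = 31x - 12x^2 + 2x^3, so AVC = VC/x = 31 - 12x + 2x^2 and MC = dTC/dx = 31 - 24x + 6x^2.
The AVC parabola has its vertex at x = 12/4 = 3, where AVC = 31 - 12·3 + 2·3^2 = ¥13.
P = ¥3 lies below min AVC = ¥13; no output level covers variable cost.
Best response: produce nothing and absorb the ¥453 fixed cost.

Shut down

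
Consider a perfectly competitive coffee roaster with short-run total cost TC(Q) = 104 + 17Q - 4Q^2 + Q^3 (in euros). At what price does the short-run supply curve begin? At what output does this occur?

The shutdown price is the minimum of AVC. VC = 17Q - 4Q^2 + Q^3, so AVC = 17 - 4Q + Q^2.
At the minimum of AVC, MC = AVC. MC = 17 - 8Q + 3Q^2; setting MC = AVC gives 2Q^2 - 4Q = 0, so Q = 2. min AVC = 13.
The firm shuts down for any P below €13.

€13 per unit, at Q = 2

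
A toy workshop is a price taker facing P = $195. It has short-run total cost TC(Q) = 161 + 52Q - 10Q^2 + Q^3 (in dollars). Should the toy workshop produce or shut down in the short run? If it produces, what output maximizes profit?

Strip out fixed cost: VC = 52Q - 10Q^2 + Q^3. Then AVC = 52 - 10Q + Q^2 and MC = 52 - 20Q + 3Q^2.
AVC is minimized where dAVC/dQ = -10 + 2Q = 0, at Q = 5; min AVC = 52 - 10·5 + 5^2 = $27.
P = $195 exceeds min AVC = $27, so the firm stays open.
Solving P = MC: -143 - 20Q + 3Q^2 = 0 ⇒ Q = -13/3 or 11. On the upward-sloping branch, Q* = 11.
Check: AVC at Q = 11 is $63 ≤ P, so revenue covers variable cost.
Profit = P·Q − TC = 195·11 − 854 = $1291.

Produce at Q = 11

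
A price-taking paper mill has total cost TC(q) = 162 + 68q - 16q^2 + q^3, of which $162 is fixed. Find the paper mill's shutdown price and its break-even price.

Shutdown price = min AVC. AVC = 68 - 16q + q^2, with vertex at q = 8 and minimum $4.
ATC = 162/q + 68 - 16q + q^2. Setting dATC/dq = −162/q^2 − 16 + 2q = 0 gives q = 9 (since 2·9^3 − 16·9^2 = 162).
min ATC = 162/9 + 68 − 16·9 + 9^2 = $23. That is the break-even price.
Between these two prices the firm operates at a loss; above $23 it earns a profit.

Shutdown price = $4; break-even price = $23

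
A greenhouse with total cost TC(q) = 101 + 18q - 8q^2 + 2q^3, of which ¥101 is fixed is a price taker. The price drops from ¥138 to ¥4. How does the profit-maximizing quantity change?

Output falls from 6 to 0 (the firm shuts down)

MC = 18 - 16q + 6q^2; the shutdown threshold is min AVC = ¥10 (at q = 2).
With P = ¥138 above the shutdown price, P = MC gives q = 6.
At P = ¥4 < min AVC = ¥10, price no longer covers variable cost at any output, so the firm shuts down: q = 0.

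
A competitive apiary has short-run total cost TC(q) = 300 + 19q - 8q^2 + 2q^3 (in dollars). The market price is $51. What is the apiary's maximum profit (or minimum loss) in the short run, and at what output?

AVC = 19 - 8q + 2q^2; min AVC = $11 at q = 2. Since P = $51 ≥ min AVC, the firm produces.
With MC = 19 - 16q + 6q^2, P = MC on the upward-sloping part at q* = 4.
TR = 51·4 = 204. TC = 300 + 76 = 376. Profit = 204 − 376 = -$172.
By producing, the firm covers all variable cost plus $128 of fixed cost; shutting down would lose the full $300.

Profit = -$172 at q = 4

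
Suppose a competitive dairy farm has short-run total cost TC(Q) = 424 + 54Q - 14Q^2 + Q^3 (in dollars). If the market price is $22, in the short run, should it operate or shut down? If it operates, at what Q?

Produce at Q = 8

From TC, MC = TC'(Q) = 54 - 28Q + 3Q^2 and AVC = VC/Q = 54 - 14Q + Q^2.
AVC is minimized where dAVC/dQ = -14 + 2Q = 0, at Q = 7; min AVC = 54 - 14·7 + 7^2 = $5.
Because $22 ≥ $5, revenue can cover variable cost; the firm operates.
Solving P = MC: 32 - 28Q + 3Q^2 = 0 ⇒ Q = 4/3 or 8. On the upward-sloping branch, Q* = 8.
Check: AVC at Q = 8 is $6 ≤ P, so revenue covers variable cost.
Profit = P·Q − TC = 22·8 − 472 = -$296, a loss, but smaller than the $424 fixed cost the firm would lose by shutting down.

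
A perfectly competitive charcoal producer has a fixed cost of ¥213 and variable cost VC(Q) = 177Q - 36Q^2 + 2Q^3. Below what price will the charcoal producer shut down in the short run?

¥15 per unit

The shutdown price is the minimum of AVC. VC = 177Q - 36Q^2 + 2Q^3, so AVC = 177 - 36Q + 2Q^2.
dAVC/dQ = -36 + 4Q = 0 gives Q = 9. min AVC = 177 - 36·9 + 2·9^2 = 15.
The firm shuts down for any P below ¥15.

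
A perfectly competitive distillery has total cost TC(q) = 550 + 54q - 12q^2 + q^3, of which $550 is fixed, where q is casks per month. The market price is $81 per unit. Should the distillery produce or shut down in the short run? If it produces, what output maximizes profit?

Strip out fixed cost: VC = 54q - 12q^2 + q^3. Then AVC = 54 - 12q + q^2 and MC = 54 - 24q + 3q^2.
The AVC parabola has its vertex at q = 12/2 = 6, where AVC = 54 - 12·6 + 6^2 = $18.
P = $81 exceeds min AVC = $18, so the firm stays open.
Set P = MC: 81 = 54 - 24q + 3q^2 → -27 - 24q + 3q^2 = 0. The roots are q = -1 and q = 9; the profit-maximizing output is on the rising part of MC, so q* = 9.
Check: AVC at q = 9 is $27 ≤ P, so revenue covers variable cost.
Profit = P·q − TC = 81·9 − 793 = -$64, a loss, but smaller than the $550 fixed cost the firm would lose by shutting down.

Produce at q = 9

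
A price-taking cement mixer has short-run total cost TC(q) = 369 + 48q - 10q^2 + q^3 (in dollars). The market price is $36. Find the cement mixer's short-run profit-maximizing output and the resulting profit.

Profit = -$297 at q = 6

AVC = 48 - 10q + q^2 has its minimum $23 at q = 5; price $36 clears that bar, so the firm operates.
With MC = 48 - 20q + 3q^2, P = MC on the upward-sloping part at q* = 6.
TR = 36·6 = 216. TC = 369 + 144 = 513. Profit = 216 − 513 = -$297.
That loss of $297 beats the $369 the firm would lose by shutting down; producing recovers $72 of fixed cost.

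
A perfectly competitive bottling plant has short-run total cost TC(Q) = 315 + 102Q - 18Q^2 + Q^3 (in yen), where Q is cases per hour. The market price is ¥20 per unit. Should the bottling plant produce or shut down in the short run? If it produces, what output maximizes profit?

Shut down

Variable cost is VC = 102Q - 18Q^2 + Q^3, so AVC = VC/Q = 102 - 18Q + Q^2 and MC = dTC/dQ = 102 - 36Q + 3Q^2.
AVC hits its minimum where MC = AVC, at Q = 9, giving min AVC = 102 - 18·9 + 9^2 = ¥21.
P = ¥20 lies below min AVC = ¥21; no output level covers variable cost.
The firm minimizes its loss by shutting down and losing only its fixed cost of ¥315.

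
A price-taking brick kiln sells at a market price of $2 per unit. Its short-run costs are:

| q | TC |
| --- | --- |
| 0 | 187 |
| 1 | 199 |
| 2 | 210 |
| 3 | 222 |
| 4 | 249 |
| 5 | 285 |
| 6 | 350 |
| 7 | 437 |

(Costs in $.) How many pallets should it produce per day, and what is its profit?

q = 0 (shut down); profit = -$187

Compute π = P·q − TC at each output: q=0: -187; q=1: -197; q=2: -206; q=3: -216; q=4: -241; q=5: -275; q=6: -338; q=7: -423.
Profit is highest at q = 0. Equivalently, the lowest AVC in the table is 23/2 ≈ $11.50 at q = 2, and P = $2 falls below it — price never covers variable cost, so the firm shuts down and loses only its fixed cost.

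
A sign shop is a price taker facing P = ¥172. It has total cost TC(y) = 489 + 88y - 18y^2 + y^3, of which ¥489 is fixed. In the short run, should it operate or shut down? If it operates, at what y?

Produce at y = 14

Strip out fixed cost: VC = 88y - 18y^2 + y^3. Then AVC = 88 - 18y + y^2 and MC = 88 - 36y + 3y^2.
AVC hits its minimum where MC = AVC, at y = 9, giving min AVC = 88 - 18·9 + 9^2 = ¥7.
Since P = ¥172 ≥ min AVC = ¥7, price covers variable cost and the firm should produce.
Set P = MC: 172 = 88 - 36y + 3y^2 → -84 - 36y + 3y^2 = 0. The roots are y = -2 and y = 14; the profit-maximizing output is on the rising part of MC, so y* = 14.
Check: AVC at y = 14 is ¥32 ≤ P, so revenue covers variable cost.
Profit = P·y − TC = 172·14 − 937 = ¥1471.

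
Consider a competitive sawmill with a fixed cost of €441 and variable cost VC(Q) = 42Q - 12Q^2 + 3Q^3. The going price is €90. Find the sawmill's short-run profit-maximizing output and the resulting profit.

AVC = 42 - 12Q + 3Q^2; min AVC = €30 at Q = 2. Since P = €90 ≥ min AVC, the firm produces.
With MC = 42 - 24Q + 9Q^2, P = MC on the upward-sloping part at Q* = 4.
TR = 90·4 = 360. TC = 441 + 168 = 609. Profit = 360 − 609 = -€249.
Shutting down would mean losing the fixed cost of €441, so operating at a loss of €249 is better by €192.

Profit = -€249 at Q = 4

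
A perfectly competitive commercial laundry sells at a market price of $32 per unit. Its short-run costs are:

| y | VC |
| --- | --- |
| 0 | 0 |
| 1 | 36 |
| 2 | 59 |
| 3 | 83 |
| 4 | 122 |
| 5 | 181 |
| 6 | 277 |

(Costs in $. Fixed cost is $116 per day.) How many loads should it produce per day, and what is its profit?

y = 3; profit = -$103

Compute π = P·y − TC at each output: y=0: -116; y=1: -120; y=2: -111; y=3: -103; y=4: -110; y=5: -137; y=6: -201.
Profit is maximized at y = 3. AVC there is 83/3 = $27.67 ≤ P, so producing beats shutting down (which would give -$116).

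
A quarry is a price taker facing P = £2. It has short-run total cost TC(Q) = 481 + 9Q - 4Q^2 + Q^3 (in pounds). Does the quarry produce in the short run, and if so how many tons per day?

Strip out fixed cost: VC = 9Q - 4Q^2 + Q^3. Then AVC = 9 - 4Q + Q^2 and MC = 9 - 8Q + 3Q^2.
AVC hits its minimum where MC = AVC, at Q = 2, giving min AVC = 9 - 4·2 + 2^2 = £5.
P = £2 lies below min AVC = £5; no output level covers variable cost.
Shutting down limits the loss to fixed cost, £481.

Shut down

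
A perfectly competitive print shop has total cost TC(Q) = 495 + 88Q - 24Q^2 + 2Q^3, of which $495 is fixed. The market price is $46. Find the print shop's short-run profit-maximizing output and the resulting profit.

Profit = -$299 at Q = 7

AVC = 88 - 24Q + 2Q^2; min AVC = $16 at Q = 6. Since P = $46 ≥ min AVC, the firm produces.
With MC = 88 - 48Q + 6Q^2, P = MC on the upward-sloping part at Q* = 7.
TR = 46·7 = 322. TC = 495 + 126 = 621. Profit = 322 − 621 = -$299.
Shutting down would mean losing the fixed cost of $495, so operating at a loss of $299 is better by $196.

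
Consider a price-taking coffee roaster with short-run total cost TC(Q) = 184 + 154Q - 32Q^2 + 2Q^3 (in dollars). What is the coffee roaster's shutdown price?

$26 per unit

The firm shuts down when price falls below the minimum of average variable cost. AVC = VC/Q = 154 - 32Q + 2Q^2.
dAVC/dQ = -32 + 4Q = 0 gives Q = 8. min AVC = 154 - 32·8 + 2·8^2 = 26.
For P < $26 the firm produces nothing.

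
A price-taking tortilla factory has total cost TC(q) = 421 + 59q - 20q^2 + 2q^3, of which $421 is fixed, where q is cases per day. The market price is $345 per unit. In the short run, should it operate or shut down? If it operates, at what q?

From TC, MC = TC'(q) = 59 - 40q + 6q^2 and AVC = VC/q = 59 - 20q + 2q^2.
AVC is minimized where dAVC/dq = -20 + 4q = 0, at q = 5; min AVC = 59 - 20·5 + 2·5^2 = $9.
Since P = $345 ≥ min AVC = $9, price covers variable cost and the firm should produce.
Set P = MC: 345 = 59 - 40q + 6q^2 → -286 - 40q + 6q^2 = 0. The roots are q = -13/3 and q = 11; the profit-maximizing output is on the rising part of MC, so q* = 11.
Check: AVC at q = 11 is $81 ≤ P, so revenue covers variable cost.
Profit = P·q − TC = 345·11 − 1312 = $2483.

Produce at q = 11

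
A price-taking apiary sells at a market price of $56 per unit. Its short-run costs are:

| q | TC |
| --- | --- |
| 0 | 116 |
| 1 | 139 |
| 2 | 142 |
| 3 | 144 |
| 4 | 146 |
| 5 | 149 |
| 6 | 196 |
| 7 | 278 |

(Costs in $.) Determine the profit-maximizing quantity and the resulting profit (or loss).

Tabulate TR − TC: q=0: -116; q=1: -83; q=2: -30; q=3: 24; q=4: 78; q=5: 131; q=6: 140; q=7: 114.
Profit is maximized at q = 6. AVC there is 80/6 = $13.33 ≤ P, so producing beats shutting down (which would give -$116).

q = 6; profit = $140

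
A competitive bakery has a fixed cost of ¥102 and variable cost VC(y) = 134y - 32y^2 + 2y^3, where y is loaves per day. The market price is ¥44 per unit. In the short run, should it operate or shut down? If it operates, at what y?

Produce at y = 9

Variable cost is VC = 134y - 32y^2 + 2y^3, so AVC = VC/y = 134 - 32y + 2y^2 and MC = dTC/dy = 134 - 64y + 6y^2.
AVC hits its minimum where MC = AVC, at y = 8, giving min AVC = 134 - 32·8 + 2·8^2 = ¥6.
Since P = ¥44 ≥ min AVC = ¥6, price covers variable cost and the firm should produce.
P = MC gives 90 - 64y + 6y^2 = 0, with roots 5/3 and 9. Take the larger (rising MC): y* = 9.
Check: AVC at y = 9 is ¥8 ≤ P, so revenue covers variable cost.
Profit = P·y − TC = 44·9 − 174 = ¥222.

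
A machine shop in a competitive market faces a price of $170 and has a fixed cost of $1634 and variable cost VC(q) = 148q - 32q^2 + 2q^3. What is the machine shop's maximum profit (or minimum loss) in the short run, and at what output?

Profit = -$182 at q = 11

AVC = 148 - 32q + 2q^2; min AVC = $20 at q = 8. Since P = $170 ≥ min AVC, the firm produces.
With MC = 148 - 64q + 6q^2, P = MC on the upward-sloping part at q* = 11.
TR = 170·11 = 1870. TC = 1634 + 418 = 2052. Profit = 1870 − 2052 = -$182.
Shutting down would mean losing the fixed cost of $1634, so operating at a loss of $182 is better by $1452.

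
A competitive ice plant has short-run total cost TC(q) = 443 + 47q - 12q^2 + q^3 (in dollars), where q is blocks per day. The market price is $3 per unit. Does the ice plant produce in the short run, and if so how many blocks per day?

Variable cost is VC = 47q - 12q^2 + q^3, so AVC = VC/q = 47 - 12q + q^2 and MC = dTC/dq = 47 - 24q + 3q^2.
AVC hits its minimum where MC = AVC, at q = 6, giving min AVC = 47 - 12·6 + 6^2 = $11.
Since P = $3 < min AVC = $11, price fails to cover variable cost at any output.
The firm minimizes its loss by shutting down and losing only its fixed cost of $443.

Shut down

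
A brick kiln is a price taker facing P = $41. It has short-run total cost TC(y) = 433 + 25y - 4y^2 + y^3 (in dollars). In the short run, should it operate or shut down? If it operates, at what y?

From TC, MC = TC'(y) = 25 - 8y + 3y^2 and AVC = VC/y = 25 - 4y + y^2.
AVC is minimized where dAVC/dy = -4 + 2y = 0, at y = 2; min AVC = 25 - 4·2 + 2^2 = $21.
Because $41 ≥ $21, revenue can cover variable cost; the firm operates.
Solving P = MC: -16 - 8y + 3y^2 = 0 ⇒ y = -4/3 or 4. On the upward-sloping branch, y* = 4.
Check: AVC at y = 4 is $25 ≤ P, so revenue covers variable cost.
Profit = P·y − TC = 41·4 − 533 = -$369, a loss, but smaller than the $433 fixed cost the firm would lose by shutting down.

Produce at y = 4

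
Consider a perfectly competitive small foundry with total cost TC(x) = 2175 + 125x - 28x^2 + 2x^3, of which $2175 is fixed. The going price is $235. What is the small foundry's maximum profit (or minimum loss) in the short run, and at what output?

AVC = 125 - 28x + 2x^2 has its minimum $27 at x = 7; price $235 clears that bar, so the firm operates.
MC = 125 - 56x + 6x^2. Setting P = MC and taking the root on the rising branch gives x* = 11.
TR = 235·11 = 2585. TC = 2175 + 649 = 2824. Profit = 2585 − 2824 = -$239.
That loss of $239 beats the $2175 the firm would lose by shutting down; producing recovers $1936 of fixed cost.

Profit = -$239 at x = 11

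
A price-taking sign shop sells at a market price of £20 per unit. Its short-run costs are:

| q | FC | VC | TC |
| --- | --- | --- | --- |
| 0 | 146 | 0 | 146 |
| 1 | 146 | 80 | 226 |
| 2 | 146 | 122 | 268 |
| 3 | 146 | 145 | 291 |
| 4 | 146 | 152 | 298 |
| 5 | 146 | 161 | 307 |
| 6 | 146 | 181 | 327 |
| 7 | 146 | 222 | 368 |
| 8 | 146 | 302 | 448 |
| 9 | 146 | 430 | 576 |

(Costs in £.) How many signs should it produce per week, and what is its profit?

Compute π = P·q − TC at each output: q=0: -146; q=1: -206; q=2: -228; q=3: -231; q=4: -218; q=5: -207; q=6: -207; q=7: -228; q=8: -288; q=9: -396.
Profit is highest at q = 0. Equivalently, the lowest AVC in the table is 181/6 ≈ £30.17 at q = 6, and P = £20 falls below it — price never covers variable cost, so the firm shuts down and loses only its fixed cost.

q = 0 (shut down); profit = -£146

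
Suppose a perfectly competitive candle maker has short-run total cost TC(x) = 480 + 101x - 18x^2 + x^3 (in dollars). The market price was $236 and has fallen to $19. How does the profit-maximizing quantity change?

MC = 101 - 36x + 3x^2; the shutdown threshold is min AVC = $20 (at x = 9).
With P = $236 above the shutdown price, P = MC gives x = 15.
At P = $19 < min AVC = $20, price no longer covers variable cost at any output, so the firm shuts down: x = 0.

Output falls from 15 to 0 (the firm shuts down)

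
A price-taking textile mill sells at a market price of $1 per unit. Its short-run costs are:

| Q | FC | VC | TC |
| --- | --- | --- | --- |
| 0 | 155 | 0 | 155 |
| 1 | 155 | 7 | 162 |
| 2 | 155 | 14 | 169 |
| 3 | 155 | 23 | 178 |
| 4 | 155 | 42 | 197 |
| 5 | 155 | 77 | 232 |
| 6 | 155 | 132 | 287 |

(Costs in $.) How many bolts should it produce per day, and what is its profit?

Profit at each row (π = 1Q − TC): Q=0: -155; Q=1: -161; Q=2: -167; Q=3: -175; Q=4: -193; Q=5: -227; Q=6: -281.
Profit is highest at Q = 0. Equivalently, the lowest AVC in the table is 7/1 ≈ $7 at Q = 1, and P = $1 falls below it — price never covers variable cost, so the firm shuts down and loses only its fixed cost.

Q = 0 (shut down); profit = -$155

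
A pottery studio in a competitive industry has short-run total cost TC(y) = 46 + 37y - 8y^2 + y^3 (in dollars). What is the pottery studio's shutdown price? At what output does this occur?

$21 per unit, at y = 4

The firm shuts down when price falls below the minimum of average variable cost. AVC = VC/y = 37 - 8y + y^2.
dAVC/dy = -8 + 2y = 0 gives y = 4. min AVC = 37 - 8·4 + 4^2 = 21.
The firm shuts down for any P below $21.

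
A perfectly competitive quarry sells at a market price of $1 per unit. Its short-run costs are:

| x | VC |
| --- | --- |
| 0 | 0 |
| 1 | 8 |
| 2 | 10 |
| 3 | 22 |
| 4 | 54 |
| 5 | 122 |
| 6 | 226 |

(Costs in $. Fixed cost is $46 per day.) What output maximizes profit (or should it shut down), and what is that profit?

Tabulate TR − TC: x=0: -46; x=1: -53; x=2: -54; x=3: -65; x=4: -96; x=5: -163; x=6: -266.
Profit is highest at x = 0. Equivalently, the lowest AVC in the table is 10/2 ≈ $5 at x = 2, and P = $1 falls below it — price never covers variable cost, so the firm shuts down and loses only its fixed cost.

x = 0 (shut down); profit = -$46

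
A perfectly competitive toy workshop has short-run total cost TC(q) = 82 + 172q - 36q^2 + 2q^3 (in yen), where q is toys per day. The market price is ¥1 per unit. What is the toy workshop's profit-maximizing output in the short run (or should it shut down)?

Variable cost is VC = 172q - 36q^2 + 2q^3, so AVC = VC/q = 172 - 36q + 2q^2 and MC = dTC/dq = 172 - 72q + 6q^2.
The AVC parabola has its vertex at q = 36/4 = 9, where AVC = 172 - 36·9 + 2·9^2 = ¥10.
Since P = ¥1 < min AVC = ¥10, price fails to cover variable cost at any output.
The firm minimizes its loss by shutting down and losing only its fixed cost of ¥82.

Shut down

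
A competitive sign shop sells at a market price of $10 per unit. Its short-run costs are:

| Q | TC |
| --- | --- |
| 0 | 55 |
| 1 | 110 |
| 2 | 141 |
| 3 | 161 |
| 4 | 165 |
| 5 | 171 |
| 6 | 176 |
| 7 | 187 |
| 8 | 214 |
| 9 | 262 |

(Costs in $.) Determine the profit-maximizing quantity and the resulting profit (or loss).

Q = 0 (shut down); profit = -$55

Profit at each row (π = 10Q − TC): Q=0: -55; Q=1: -100; Q=2: -121; Q=3: -131; Q=4: -125; Q=5: -121; Q=6: -116; Q=7: -117; Q=8: -134; Q=9: -172.
Profit is highest at Q = 0. Equivalently, the lowest AVC in the table is 132/7 ≈ $18.86 at Q = 7, and P = $10 falls below it — price never covers variable cost, so the firm shuts down and loses only its fixed cost.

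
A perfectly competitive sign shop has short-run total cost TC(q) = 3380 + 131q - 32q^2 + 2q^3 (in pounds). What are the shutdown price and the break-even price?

Shutdown price = min AVC. AVC = 131 - 32q + 2q^2, with vertex at q = 8 and minimum £3.
ATC = 3380/q + 131 - 32q + 2q^2. Setting dATC/dq = −3380/q^2 − 32 + 4q = 0 gives q = 13 (since 4·13^3 − 32·13^2 = 3380).
min ATC = 3380/13 + 131 − 32·13 + 2·13^2 = £313. That is the break-even price.
Between these two prices the firm operates at a loss; above £313 it earns a profit.

Shutdown price = £3; break-even price = £313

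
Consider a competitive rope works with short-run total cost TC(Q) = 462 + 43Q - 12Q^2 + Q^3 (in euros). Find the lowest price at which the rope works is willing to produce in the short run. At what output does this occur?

€7 per unit, at Q = 6

The shutdown price is the minimum of AVC. VC = 43Q - 12Q^2 + Q^3, so AVC = 43 - 12Q + Q^2.
At the minimum of AVC, MC = AVC. MC = 43 - 24Q + 3Q^2; setting MC = AVC gives 2Q^2 - 12Q = 0, so Q = 6. min AVC = 7.
So the shutdown price is €7.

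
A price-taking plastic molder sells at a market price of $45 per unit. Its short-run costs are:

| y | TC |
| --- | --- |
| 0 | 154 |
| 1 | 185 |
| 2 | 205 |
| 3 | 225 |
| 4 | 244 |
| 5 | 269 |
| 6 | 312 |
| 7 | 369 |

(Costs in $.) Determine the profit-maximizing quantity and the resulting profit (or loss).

y = 6; profit = -$42

Compute π = P·y − TC at each output: y=0: -154; y=1: -140; y=2: -115; y=3: -90; y=4: -64; y=5: -44; y=6: -42; y=7: -54.
Profit is maximized at y = 6. AVC there is 158/6 = $26.33 ≤ P, so producing beats shutting down (which would give -$154).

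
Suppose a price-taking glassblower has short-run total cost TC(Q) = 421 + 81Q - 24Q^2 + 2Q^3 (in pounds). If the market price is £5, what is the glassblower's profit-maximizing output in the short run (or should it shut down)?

Shut down

Strip out fixed cost: VC = 81Q - 24Q^2 + 2Q^3. Then AVC = 81 - 24Q + 2Q^2 and MC = 81 - 48Q + 6Q^2.
AVC hits its minimum where MC = AVC, at Q = 6, giving min AVC = 81 - 24·6 + 2·6^2 = £9.
P = £5 lies below min AVC = £9; no output level covers variable cost.
The firm minimizes its loss by shutting down and losing only its fixed cost of £421.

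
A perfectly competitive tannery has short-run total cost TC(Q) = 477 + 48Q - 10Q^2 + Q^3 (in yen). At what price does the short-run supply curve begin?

The firm shuts down when price falls below the minimum of average variable cost. AVC = VC/Q = 48 - 10Q + Q^2.
dAVC/dQ = -10 + 2Q = 0 gives Q = 5. min AVC = 48 - 10·5 + 5^2 = 23.
So the shutdown price is ¥23.

¥23 per unit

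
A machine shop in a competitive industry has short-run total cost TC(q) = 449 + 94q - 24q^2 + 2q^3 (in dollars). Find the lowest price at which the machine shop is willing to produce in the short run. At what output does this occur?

$22 per unit, at q = 6

The shutdown price is the minimum of AVC. VC = 94q - 24q^2 + 2q^3, so AVC = 94 - 24q + 2q^2.
At the minimum of AVC, MC = AVC. MC = 94 - 48q + 6q^2; setting MC = AVC gives 4q^2 - 24q = 0, so q = 6. min AVC = 22.
The firm shuts down for any P below $22.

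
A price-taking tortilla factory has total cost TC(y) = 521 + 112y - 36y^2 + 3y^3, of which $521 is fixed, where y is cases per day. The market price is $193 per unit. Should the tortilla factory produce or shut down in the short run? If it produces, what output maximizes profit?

From TC, MC = TC'(y) = 112 - 72y + 9y^2 and AVC = VC/y = 112 - 36y + 3y^2.
AVC hits its minimum where MC = AVC, at y = 6, giving min AVC = 112 - 36·6 + 3·6^2 = $4.
P = $193 exceeds min AVC = $4, so the firm stays open.
Set P = MC: 193 = 112 - 72y + 9y^2 → -81 - 72y + 9y^2 = 0. The roots are y = -1 and y = 9; the profit-maximizing output is on the rising part of MC, so y* = 9.
Check: AVC at y = 9 is $31 ≤ P, so revenue covers variable cost.
Profit = P·y − TC = 193·9 − 800 = $937.

Produce at y = 9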